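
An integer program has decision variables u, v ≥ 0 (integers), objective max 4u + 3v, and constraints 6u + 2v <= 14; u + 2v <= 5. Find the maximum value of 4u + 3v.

Relaxing integrality, the LP optimum is 12.00 at (u,v) = (1.8, 1.6), which is not an integer point.
(u,v)=(2,1): 6·2+2·1=14≤14, 1·2+2·1=4≤5, objective 11.
(u,v)=(1,2): 6·1+2·2=10≤14, 1·1+2·2=5≤5, objective 10.
(u,v)=(2,0): 6·2+2·0=12≤14, 1·2+2·0=2≤5, objective 8.
(u,v)=(1,1): 6·1+2·1=8≤14, 1·1+2·1=3≤5, objective 7.
Maximum is 11 at (u,v)=(2,1).

11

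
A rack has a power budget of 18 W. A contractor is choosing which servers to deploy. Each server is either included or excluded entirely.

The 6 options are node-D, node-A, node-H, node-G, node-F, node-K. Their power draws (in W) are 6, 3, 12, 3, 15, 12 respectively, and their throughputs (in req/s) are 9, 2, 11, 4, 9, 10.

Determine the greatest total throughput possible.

node-D + node-K: power draw 6 + 12 = 18 ≤ 18, throughput 9 + 10 = 19.
node-D + node-H: power draw 6 + 12 = 18 ≤ 18, throughput 9 + 11 = 20.
node-A + node-H + node-G: power draw 3 + 12 + 3 = 18 ≤ 18, throughput 2 + 11 + 4 = 17.
Best is node-D and node-H with total throughput 20.

20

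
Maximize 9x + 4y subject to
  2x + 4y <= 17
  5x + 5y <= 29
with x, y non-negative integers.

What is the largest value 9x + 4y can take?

(x,y)=(5,0): 2·5+4·0=10≤17, 5·5+5·0=25≤29, objective 45.
(x,y)=(4,1): 2·4+4·1=12≤17, 5·4+5·1=25≤29, objective 40.
The best lattice point is (5,0), giving 45.

45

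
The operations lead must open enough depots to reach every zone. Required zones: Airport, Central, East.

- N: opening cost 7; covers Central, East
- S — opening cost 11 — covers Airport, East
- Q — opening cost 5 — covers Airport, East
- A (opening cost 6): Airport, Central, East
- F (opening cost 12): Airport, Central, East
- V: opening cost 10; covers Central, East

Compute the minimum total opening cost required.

A alone covers Airport, Central, East — every zone.
Total opening cost: 6.

6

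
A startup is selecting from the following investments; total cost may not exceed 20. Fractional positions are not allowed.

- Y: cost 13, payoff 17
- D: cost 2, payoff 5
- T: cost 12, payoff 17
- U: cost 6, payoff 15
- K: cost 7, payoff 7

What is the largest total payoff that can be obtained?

37

Y + U: cost 13 + 6 = 19 ≤ 20, payoff 17 + 15 = 32.
D + T + U: cost 2 + 12 + 6 = 20 ≤ 20, payoff 5 + 17 + 15 = 37.
T + U: cost 12 + 6 = 18 ≤ 20, payoff 17 + 15 = 32.
Best is D, T, and U with total payoff 37.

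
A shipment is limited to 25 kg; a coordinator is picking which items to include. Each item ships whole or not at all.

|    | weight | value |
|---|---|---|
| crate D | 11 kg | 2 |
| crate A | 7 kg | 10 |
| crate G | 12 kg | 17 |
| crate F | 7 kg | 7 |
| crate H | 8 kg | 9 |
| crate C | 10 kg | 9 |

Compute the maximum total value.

28

This is an integer program with binary decision variables.
Allowing fractional choices, the relaxed optimum would be about 33.8, but items are indivisible.
crate A + crate H + crate C: weight 7 + 8 + 10 = 25 ≤ 25, value 10 + 9 + 9 = 28.
crate G + crate H: weight 12 + 8 = 20 ≤ 25, value 17 + 9 = 26.
crate A + crate G: weight 7 + 12 = 19 ≤ 25, value 10 + 17 = 27.
Best is crate A, crate H, and crate C with total value 28.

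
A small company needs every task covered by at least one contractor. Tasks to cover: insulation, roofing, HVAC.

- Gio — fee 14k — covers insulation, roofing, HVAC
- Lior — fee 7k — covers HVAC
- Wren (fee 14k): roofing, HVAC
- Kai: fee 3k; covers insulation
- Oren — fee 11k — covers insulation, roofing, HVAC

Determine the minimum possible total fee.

This is an integer covering problem.
The greedy cost-per-new-task heuristic would pick Kai and Oren for 14, but a cheaper cover exists.
Oren alone covers insulation, roofing, HVAC — every task.
Total fee: 11.
No cover costs less than 11.

11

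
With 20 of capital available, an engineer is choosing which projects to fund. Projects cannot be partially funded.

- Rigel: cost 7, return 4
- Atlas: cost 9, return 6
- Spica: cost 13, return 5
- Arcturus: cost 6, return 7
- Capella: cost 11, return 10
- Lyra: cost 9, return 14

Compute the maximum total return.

24

Allowing fractional choices, the relaxed optimum would be about 25.5, but projects are indivisible.
Atlas + Lyra: cost 9 + 9 = 18 ≤ 20, return 6 + 14 = 20.
Capella + Lyra: cost 11 + 9 = 20 ≤ 20, return 10 + 14 = 24.
Arcturus + Lyra: cost 6 + 9 = 15 ≤ 20, return 7 + 14 = 21.
Best is Capella and Lyra with total return 24.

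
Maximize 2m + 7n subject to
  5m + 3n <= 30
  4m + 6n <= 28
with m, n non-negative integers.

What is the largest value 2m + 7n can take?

(m,n)=(1,4) is feasible, giving 30.
(m,n)=(0,4) is feasible, giving 28.
Maximum is 30 at (m,n)=(1,4).

30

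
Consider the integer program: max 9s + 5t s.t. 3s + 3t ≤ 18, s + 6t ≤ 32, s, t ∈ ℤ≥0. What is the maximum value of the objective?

54

(s,t)=(6,0): 3·6+3·0=18≤18, 1·6+6·0=6≤32, objective 54.
(s,t)=(5,1): 3·5+3·1=18≤18, 1·5+6·1=11≤32, objective 50.
(s,t)=(5,0): 3·5+3·0=15≤18, 1·5+6·0=5≤32, objective 45.
No feasible integer point exceeds 54.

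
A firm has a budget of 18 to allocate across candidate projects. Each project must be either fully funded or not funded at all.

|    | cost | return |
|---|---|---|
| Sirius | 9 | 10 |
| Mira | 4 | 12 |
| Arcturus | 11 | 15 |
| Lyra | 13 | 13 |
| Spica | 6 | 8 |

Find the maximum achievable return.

27

This is a 0-1 knapsack instance.
Take Mira and Arcturus: cost 4 + 11 = 15 ≤ 18, return 12 + 15 = 27.
No other feasible combination does better.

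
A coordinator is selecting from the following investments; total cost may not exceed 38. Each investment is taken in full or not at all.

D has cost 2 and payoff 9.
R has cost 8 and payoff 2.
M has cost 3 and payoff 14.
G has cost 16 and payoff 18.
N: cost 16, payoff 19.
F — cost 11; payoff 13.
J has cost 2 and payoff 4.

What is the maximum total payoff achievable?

60

Take D, M, G, and N: cost 2 + 3 + 16 + 16 = 37 ≤ 38, payoff 9 + 14 + 18 + 19 = 60.
No other feasible combination does better.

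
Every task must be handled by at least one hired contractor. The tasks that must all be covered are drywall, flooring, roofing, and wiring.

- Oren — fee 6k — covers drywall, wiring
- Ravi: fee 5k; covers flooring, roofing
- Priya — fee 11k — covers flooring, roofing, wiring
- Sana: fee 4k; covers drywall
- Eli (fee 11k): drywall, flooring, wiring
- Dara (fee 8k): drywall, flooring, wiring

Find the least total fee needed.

Choose Oren and Ravi: together they cover drywall, flooring, roofing, wiring — every task.
Total fee: 6 + 5 = 11.
No cover costs less than 11.

11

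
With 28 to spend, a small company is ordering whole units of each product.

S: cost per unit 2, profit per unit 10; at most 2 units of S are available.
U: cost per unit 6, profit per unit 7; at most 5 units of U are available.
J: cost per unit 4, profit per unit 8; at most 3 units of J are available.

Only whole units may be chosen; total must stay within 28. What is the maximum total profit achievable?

58

S has the best ratio (10/2); taking only S gives at most 2×10 = 20 (stopped by the supply cap of 2).
Mixing does better — 2×S, 2×U, and 3×J: cost 28 ≤ 28, profit 2·10 + 2·7 + 3·8 = 58.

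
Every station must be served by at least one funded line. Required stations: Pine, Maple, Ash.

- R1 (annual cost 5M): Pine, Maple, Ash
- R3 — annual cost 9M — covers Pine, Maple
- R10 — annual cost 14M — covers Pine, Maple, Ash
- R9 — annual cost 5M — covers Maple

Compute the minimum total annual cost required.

5

R1 alone covers Pine, Maple, Ash — every station.
Total annual cost: 5.
No cover costs less than 5.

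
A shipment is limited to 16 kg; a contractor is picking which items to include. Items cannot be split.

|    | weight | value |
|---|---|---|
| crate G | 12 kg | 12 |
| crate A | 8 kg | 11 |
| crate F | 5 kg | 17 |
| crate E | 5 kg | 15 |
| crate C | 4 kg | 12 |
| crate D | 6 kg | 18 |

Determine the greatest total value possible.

50

crate F + crate E + crate D: weight 5 + 5 + 6 = 16 ≤ 16, value 17 + 15 + 18 = 50.
crate F + crate C + crate D: weight 5 + 4 + 6 = 15 ≤ 16, value 17 + 12 + 18 = 47.
crate E + crate C + crate D: weight 5 + 4 + 6 = 15 ≤ 16, value 15 + 12 + 18 = 45.
Best is crate F, crate E, and crate D with total value 50.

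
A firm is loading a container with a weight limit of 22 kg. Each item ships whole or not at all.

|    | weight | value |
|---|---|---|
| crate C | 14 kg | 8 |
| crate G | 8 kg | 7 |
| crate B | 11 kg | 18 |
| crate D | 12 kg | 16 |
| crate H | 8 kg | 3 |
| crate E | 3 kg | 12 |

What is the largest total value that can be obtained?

Allowing fractional choices, the relaxed optimum would be about 40.7, but items are indivisible.
crate B + crate E: weight 11 + 3 = 14 ≤ 22, value 18 + 12 = 30.
crate B + crate H + crate E: weight 11 + 8 + 3 = 22 ≤ 22, value 18 + 3 + 12 = 33.
crate G + crate B + crate E: weight 8 + 11 + 3 = 22 ≤ 22, value 7 + 18 + 12 = 37.
Best is crate G, crate B, and crate E with total value 37.

37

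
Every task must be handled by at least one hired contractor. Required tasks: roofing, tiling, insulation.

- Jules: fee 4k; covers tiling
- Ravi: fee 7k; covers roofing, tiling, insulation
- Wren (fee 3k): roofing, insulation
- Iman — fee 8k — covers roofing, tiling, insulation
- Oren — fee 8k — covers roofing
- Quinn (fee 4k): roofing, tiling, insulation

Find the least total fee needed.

4

This is a weighted set-cover instance.
Quinn alone covers roofing, tiling, insulation — every task.
Total fee: 4.
No cover costs less than 4.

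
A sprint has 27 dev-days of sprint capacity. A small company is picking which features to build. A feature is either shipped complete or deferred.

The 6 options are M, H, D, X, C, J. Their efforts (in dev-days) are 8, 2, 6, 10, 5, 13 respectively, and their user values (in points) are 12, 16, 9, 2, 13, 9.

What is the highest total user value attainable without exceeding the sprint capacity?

Treat it as a binary knapsack problem.
M + H + X + C: effort 8 + 2 + 10 + 5 = 25 ≤ 27, user value 12 + 16 + 2 + 13 = 43.
H + D + C + J: effort 2 + 6 + 5 + 13 = 26 ≤ 27, user value 16 + 9 + 13 + 9 = 47.
M + H + D + C: effort 8 + 2 + 6 + 5 = 21 ≤ 27, user value 12 + 16 + 9 + 13 = 50.
Best is M, H, D, and C with total user value 50.

50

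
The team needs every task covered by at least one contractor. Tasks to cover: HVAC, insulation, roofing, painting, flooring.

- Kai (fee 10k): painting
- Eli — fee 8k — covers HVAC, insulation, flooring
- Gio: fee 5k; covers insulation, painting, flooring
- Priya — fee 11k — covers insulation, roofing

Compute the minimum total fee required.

24

Choose Eli, Gio, and Priya: together they cover HVAC, insulation, roofing, painting, flooring — every task.
Total fee: 8 + 5 + 11 = 24.
No cover costs less than 24.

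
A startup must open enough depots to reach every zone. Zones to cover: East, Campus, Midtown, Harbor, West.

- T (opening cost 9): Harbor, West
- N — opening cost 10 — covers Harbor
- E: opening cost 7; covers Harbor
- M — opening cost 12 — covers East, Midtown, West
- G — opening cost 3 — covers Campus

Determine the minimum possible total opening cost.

22

Choose E, M, and G: together they cover East, Campus, Midtown, Harbor, West — every zone.
Total opening cost: 7 + 12 + 3 = 22.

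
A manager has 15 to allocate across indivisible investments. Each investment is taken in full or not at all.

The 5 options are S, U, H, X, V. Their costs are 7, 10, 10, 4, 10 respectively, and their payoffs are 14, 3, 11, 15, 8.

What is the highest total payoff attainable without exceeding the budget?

29

Allowing fractional choices, the relaxed optimum would be about 33.4, but investments are indivisible.
S + X: cost 7 + 4 = 11 ≤ 15, payoff 14 + 15 = 29.
H + X: cost 10 + 4 = 14 ≤ 15, payoff 11 + 15 = 26.
Best is S and X with total payoff 29.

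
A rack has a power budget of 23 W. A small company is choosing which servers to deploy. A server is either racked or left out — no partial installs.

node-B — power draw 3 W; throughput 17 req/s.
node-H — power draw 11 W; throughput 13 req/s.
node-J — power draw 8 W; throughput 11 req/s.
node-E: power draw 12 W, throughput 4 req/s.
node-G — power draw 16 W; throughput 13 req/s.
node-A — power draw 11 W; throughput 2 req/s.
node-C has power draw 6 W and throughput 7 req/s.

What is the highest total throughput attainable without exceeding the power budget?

Treat it as a binary knapsack problem.
node-B + node-J + node-C: power draw 3 + 8 + 6 = 17 ≤ 23, throughput 17 + 11 + 7 = 35.
node-B + node-H + node-C: power draw 3 + 11 + 6 = 20 ≤ 23, throughput 17 + 13 + 7 = 37.
node-B + node-H + node-J: power draw 3 + 11 + 8 = 22 ≤ 23, throughput 17 + 13 + 11 = 41.
Best is node-B, node-H, and node-J with total throughput 41.

41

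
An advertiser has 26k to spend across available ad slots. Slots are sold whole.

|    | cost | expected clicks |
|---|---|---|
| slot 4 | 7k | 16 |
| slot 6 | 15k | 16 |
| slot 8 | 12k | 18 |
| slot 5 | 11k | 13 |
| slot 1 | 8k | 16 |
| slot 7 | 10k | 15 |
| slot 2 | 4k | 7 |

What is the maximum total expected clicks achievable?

47

This is a 0-1 knapsack instance.
Allowing fractional choices, the relaxed optimum would be about 49.5, but ad slots are indivisible.
slot 4 + slot 5 + slot 1: cost 7 + 11 + 8 = 26 ≤ 26, expected clicks 16 + 13 + 16 = 45.
slot 4 + slot 1 + slot 7: cost 7 + 8 + 10 = 25 ≤ 26, expected clicks 16 + 16 + 15 = 47.
Best is slot 4, slot 1, and slot 7 with total expected clicks 47.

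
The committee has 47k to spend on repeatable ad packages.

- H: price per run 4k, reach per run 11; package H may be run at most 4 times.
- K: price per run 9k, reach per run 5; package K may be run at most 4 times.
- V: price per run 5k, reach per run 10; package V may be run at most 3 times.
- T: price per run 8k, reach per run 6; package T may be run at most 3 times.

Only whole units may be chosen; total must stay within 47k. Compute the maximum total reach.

86

Take 4×H, 3×V, and 2×T: price 47 ≤ 47, reach 4·11 + 3·10 + 2·6 = 86.
H has the best ratio (11/4) and is taken to its limit of 4; remaining capacity is filled optimally with the others.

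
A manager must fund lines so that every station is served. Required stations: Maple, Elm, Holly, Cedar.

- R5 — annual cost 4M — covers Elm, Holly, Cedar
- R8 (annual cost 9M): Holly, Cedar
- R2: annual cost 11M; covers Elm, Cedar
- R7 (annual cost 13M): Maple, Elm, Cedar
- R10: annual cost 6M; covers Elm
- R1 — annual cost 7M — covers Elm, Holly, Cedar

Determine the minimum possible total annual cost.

17

This is a weighted set-cover instance.
Choose R5 and R7: together they cover Maple, Elm, Holly, Cedar — every station.
Total annual cost: 4 + 13 = 17.
No cover costs less than 17.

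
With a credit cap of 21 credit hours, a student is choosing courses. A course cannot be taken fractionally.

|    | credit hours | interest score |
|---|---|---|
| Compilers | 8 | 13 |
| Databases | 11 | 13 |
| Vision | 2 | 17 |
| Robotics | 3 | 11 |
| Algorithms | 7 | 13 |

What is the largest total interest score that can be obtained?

54

Take Compilers, Vision, Robotics, and Algorithms: credit hours 8 + 2 + 3 + 7 = 20 ≤ 21, interest score 13 + 17 + 11 + 13 = 54.
No other feasible combination does better.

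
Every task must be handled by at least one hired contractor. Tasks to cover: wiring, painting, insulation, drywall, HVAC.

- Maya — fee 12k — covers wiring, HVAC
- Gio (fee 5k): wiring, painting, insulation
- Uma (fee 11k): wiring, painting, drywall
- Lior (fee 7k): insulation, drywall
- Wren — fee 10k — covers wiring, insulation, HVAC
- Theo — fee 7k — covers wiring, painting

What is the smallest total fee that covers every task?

The greedy cost-per-new-task heuristic would pick Gio, Lior, and Wren for 22, but a cheaper cover exists.
Choose Uma and Wren: together they cover wiring, painting, insulation, drywall, HVAC — every task.
Total fee: 11 + 10 = 21.
No cover costs less than 21.

21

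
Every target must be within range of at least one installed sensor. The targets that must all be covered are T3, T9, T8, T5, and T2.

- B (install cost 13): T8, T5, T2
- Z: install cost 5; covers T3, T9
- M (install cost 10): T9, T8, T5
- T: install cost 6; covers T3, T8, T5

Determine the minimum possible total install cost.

18

The greedy cost-per-new-target heuristic would pick T, Z, and B for 24, but a cheaper cover exists.
Choose B and Z: together they cover T3, T9, T8, T5, T2 — every target.
Total install cost: 13 + 5 = 18.
No cover costs less than 18.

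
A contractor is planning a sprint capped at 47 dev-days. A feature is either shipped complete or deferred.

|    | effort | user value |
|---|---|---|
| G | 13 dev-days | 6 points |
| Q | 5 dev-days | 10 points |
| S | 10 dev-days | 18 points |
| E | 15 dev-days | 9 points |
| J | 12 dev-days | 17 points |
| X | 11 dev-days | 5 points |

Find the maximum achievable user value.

This is a 0-1 knapsack instance.
Q + S + E + J: effort 5 + 10 + 15 + 12 = 42 ≤ 47, user value 10 + 18 + 9 + 17 = 54.
G + Q + S + J: effort 13 + 5 + 10 + 12 = 40 ≤ 47, user value 6 + 10 + 18 + 17 = 51.
Best is Q, S, E, and J with total user value 54.

54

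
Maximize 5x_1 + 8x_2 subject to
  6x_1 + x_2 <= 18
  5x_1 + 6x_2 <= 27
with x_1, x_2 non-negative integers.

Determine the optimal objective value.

32

(x_1,x_2)=(0,4): 6·0+1·4=4≤18, 5·0+6·4=24≤27, objective 32.
(x_1,x_2)=(1,3): 6·1+1·3=9≤18, 5·1+6·3=23≤27, objective 29.
(x_1,x_2)=(0,3): 6·0+1·3=3≤18, 5·0+6·3=18≤27, objective 24.
Maximum is 32 at (x_1,x_2)=(0,4).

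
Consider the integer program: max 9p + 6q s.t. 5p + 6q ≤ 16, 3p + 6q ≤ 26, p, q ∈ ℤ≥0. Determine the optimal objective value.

27

(p,q)=(3,0): 5·3+6·0=15≤16, 3·3+6·0=9≤26, objective 27.
(p,q)=(2,1): 5·2+6·1=16≤16, 3·2+6·1=12≤26, objective 24.
(p,q)=(2,0): 5·2+6·0=10≤16, 3·2+6·0=6≤26, objective 18.
No feasible integer point exceeds 27.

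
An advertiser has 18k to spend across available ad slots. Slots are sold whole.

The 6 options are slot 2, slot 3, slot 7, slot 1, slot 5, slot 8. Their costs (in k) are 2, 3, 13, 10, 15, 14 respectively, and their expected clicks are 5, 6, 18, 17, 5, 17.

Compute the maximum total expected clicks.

Allowing fractional choices, the relaxed optimum would be about 32.2, but ad slots are indivisible.
slot 2 + slot 3 + slot 7: cost 2 + 3 + 13 = 18 ≤ 18, expected clicks 5 + 6 + 18 = 29.
slot 2 + slot 3 + slot 1: cost 2 + 3 + 10 = 15 ≤ 18, expected clicks 5 + 6 + 17 = 28.
slot 3 + slot 7: cost 3 + 13 = 16 ≤ 18, expected clicks 6 + 18 = 24.
Best is slot 2, slot 3, and slot 7 with total expected clicks 29.

29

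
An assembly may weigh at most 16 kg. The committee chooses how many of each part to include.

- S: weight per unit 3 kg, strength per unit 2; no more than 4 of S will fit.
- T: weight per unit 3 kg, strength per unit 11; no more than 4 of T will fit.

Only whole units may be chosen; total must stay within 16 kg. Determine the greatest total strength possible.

This is a bounded integer knapsack.
T has the best ratio (11/3); taking only T gives at most 4×11 = 44 (stopped by the supply cap of 4).
Mixing does better — 1×S and 4×T: weight 15 ≤ 16, strength 1·2 + 4·11 = 46.

46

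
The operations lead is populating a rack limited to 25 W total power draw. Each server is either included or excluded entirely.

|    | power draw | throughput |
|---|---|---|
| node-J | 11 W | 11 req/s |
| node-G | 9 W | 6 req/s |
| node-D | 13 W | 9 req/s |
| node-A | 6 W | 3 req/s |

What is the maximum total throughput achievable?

20

Treat it as a binary knapsack problem.
Allowing fractional choices, the relaxed optimum would be about 20.7, but servers are indivisible.
node-J + node-G: power draw 11 + 9 = 20 ≤ 25, throughput 11 + 6 = 17.
node-G + node-D: power draw 9 + 13 = 22 ≤ 25, throughput 6 + 9 = 15.
node-J + node-D: power draw 11 + 13 = 24 ≤ 25, throughput 11 + 9 = 20.
Best is node-J and node-D with total throughput 20.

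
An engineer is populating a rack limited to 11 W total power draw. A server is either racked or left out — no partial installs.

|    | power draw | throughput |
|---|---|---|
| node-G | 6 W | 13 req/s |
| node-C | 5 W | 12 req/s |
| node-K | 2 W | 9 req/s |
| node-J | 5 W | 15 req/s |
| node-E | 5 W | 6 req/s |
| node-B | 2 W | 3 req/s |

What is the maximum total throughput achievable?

28

Allowing fractional choices, the relaxed optimum would be about 33.6, but servers are indivisible.
node-C + node-J: power draw 5 + 5 = 10 ≤ 11, throughput 12 + 15 = 27.
node-K + node-J + node-B: power draw 2 + 5 + 2 = 9 ≤ 11, throughput 9 + 15 + 3 = 27.
node-G + node-J: power draw 6 + 5 = 11 ≤ 11, throughput 13 + 15 = 28.
Best is node-G and node-J with total throughput 28.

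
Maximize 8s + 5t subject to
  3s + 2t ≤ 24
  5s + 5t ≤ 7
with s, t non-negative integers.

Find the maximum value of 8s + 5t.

The continuous relaxation peaks at (1.4, 0) with value 11.20; rounding to a feasible lattice point costs some objective.
(s,t)=(1,0): 3·1+2·0=3≤24, 5·1+5·0=5≤7, objective 8.
(s,t)=(0,1): 3·0+2·1=2≤24, 5·0+5·1=5≤7, objective 5.
(s,t)=(0,0): 3·0+2·0=0≤24, 5·0+5·0=0≤7, objective 0.
The best lattice point is (1,0), giving 8.

8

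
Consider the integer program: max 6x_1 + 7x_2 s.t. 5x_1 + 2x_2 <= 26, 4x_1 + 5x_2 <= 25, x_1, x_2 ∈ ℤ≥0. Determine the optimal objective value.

Relaxing integrality, the LP optimum is 36.88 at (x_1,x_2) = (4.71, 1.24), which is not an integer point.
(x_1,x_2)=(0,5): 5·0+2·5=10≤26, 4·0+5·5=25≤25, objective 35.
(x_1,x_2)=(1,4): 5·1+2·4=13≤26, 4·1+5·4=24≤25, objective 34.
(x_1,x_2)=(3,2): 5·3+2·2=19≤26, 4·3+5·2=22≤25, objective 32.
Maximum is 35 at (x_1,x_2)=(0,5).

35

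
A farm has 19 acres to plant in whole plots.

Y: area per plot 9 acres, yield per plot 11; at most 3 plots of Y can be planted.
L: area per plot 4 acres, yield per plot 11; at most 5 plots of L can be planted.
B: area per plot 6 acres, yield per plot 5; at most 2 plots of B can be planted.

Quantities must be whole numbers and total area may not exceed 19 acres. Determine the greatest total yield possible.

44

This is a bounded integer knapsack.
L has the best ratio (11/4); taking only L gives at most 4×11 = 44 (stopped by the area limit).
Optimal: 4×L: area 16 ≤ 19, yield 4·11 = 44.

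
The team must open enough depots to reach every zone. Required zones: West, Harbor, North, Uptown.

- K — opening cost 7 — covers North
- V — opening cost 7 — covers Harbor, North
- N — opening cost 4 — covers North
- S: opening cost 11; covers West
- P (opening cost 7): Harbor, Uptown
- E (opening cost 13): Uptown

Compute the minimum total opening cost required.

The greedy cost-per-new-zone heuristic would pick V, P, and S for 25, but a cheaper cover exists.
Choose N, S, and P: together they cover West, Harbor, North, Uptown — every zone.
Total opening cost: 4 + 11 + 7 = 22.
No cover costs less than 22.

22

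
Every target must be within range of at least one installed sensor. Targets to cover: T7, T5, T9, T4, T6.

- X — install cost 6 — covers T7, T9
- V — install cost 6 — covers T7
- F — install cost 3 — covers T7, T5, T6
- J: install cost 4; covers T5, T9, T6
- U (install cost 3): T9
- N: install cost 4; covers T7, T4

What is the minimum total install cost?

8

This is a weighted set-cover instance.
Choose J and N: together they cover T7, T5, T9, T4, T6 — every target.
Total install cost: 4 + 4 = 8.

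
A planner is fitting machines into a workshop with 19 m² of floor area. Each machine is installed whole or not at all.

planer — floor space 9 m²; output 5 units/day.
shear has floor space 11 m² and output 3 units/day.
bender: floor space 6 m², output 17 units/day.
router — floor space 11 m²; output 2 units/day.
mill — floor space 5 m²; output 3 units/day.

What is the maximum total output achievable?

Allowing fractional choices, the relaxed optimum would be about 24.4, but machines are indivisible.
shear + bender: floor space 11 + 6 = 17 ≤ 19, output 3 + 17 = 20.
bender + mill: floor space 6 + 5 = 11 ≤ 19, output 17 + 3 = 20.
planer + bender: floor space 9 + 6 = 15 ≤ 19, output 5 + 17 = 22.
Best is planer and bender with total output 22.

22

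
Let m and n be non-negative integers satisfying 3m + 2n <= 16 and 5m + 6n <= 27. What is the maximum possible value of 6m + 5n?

30

(m,n)=(5,0) is feasible, giving 30.
(m,n)=(4,1) is feasible, giving 29.
(m,n)=(4,0) is feasible, giving 24.
No feasible integer point exceeds 30.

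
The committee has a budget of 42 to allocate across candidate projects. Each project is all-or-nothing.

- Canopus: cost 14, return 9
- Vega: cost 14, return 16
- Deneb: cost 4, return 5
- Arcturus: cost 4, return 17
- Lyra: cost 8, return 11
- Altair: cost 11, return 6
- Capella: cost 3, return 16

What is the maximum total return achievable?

66

Take Vega, Arcturus, Lyra, Altair, and Capella: cost 14 + 4 + 8 + 11 + 3 = 40 ≤ 42, return 16 + 17 + 11 + 6 + 16 = 66.
No other feasible combination does better.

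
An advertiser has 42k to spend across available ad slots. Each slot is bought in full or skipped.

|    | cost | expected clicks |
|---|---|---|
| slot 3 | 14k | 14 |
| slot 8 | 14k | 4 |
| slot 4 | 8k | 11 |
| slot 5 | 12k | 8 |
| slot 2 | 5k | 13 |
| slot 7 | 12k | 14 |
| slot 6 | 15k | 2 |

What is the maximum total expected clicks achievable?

52

slot 3 + slot 4 + slot 2 + slot 7: cost 14 + 8 + 5 + 12 = 39 ≤ 42, expected clicks 14 + 11 + 13 + 14 = 52.
slot 3 + slot 4 + slot 5 + slot 2: cost 14 + 8 + 12 + 5 = 39 ≤ 42, expected clicks 14 + 11 + 8 + 13 = 46.
slot 4 + slot 5 + slot 2 + slot 7: cost 8 + 12 + 5 + 12 = 37 ≤ 42, expected clicks 11 + 8 + 13 + 14 = 46.
Best is slot 3, slot 4, slot 2, and slot 7 with total expected clicks 52.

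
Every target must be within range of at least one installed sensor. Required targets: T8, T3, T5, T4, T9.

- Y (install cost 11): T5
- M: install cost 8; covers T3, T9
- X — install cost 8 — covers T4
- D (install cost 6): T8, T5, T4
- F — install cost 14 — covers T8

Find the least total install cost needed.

14

Choose M and D: together they cover T8, T3, T5, T4, T9 — every target.
Total install cost: 8 + 6 = 14.
No cover costs less than 14.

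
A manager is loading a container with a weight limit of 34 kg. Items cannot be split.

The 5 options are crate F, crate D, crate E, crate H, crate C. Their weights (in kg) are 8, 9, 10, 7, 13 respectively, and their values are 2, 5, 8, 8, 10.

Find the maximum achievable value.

26

This is a 0-1 knapsack instance.
Allowing fractional choices, the relaxed optimum would be about 28.2, but items are indivisible.
crate D + crate H + crate C: weight 9 + 7 + 13 = 29 ≤ 34, value 5 + 8 + 10 = 23.
crate E + crate H + crate C: weight 10 + 7 + 13 = 30 ≤ 34, value 8 + 8 + 10 = 26.
Best is crate E, crate H, and crate C with total value 26.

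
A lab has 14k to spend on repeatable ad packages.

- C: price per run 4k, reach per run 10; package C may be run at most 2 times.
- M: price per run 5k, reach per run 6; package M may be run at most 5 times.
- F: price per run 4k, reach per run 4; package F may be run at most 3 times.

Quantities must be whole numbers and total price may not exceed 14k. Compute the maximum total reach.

26

This is a bounded integer knapsack.
C has the best ratio (10/4); taking only C gives at most 2×10 = 20 (stopped by the supply cap of 2).
Mixing does better — 2×C and 1×M: price 13 ≤ 14, reach 2·10 + 1·6 = 26.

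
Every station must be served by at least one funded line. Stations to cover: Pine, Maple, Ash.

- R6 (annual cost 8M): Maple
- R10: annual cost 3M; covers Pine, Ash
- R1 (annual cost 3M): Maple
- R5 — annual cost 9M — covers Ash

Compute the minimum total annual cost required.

6

Choose R10 and R1: together they cover Pine, Maple, Ash — every station.
Total annual cost: 3 + 3 = 6.
No cover costs less than 6.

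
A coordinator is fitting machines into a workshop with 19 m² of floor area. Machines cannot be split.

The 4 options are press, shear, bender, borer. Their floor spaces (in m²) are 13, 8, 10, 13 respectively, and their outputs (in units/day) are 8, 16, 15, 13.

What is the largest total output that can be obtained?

31

shear + bender: floor space 8 + 10 = 18 ≤ 19, output 16 + 15 = 31.
shear: floor space 8 ≤ 19, output 16.
Best is shear and bender with total output 31.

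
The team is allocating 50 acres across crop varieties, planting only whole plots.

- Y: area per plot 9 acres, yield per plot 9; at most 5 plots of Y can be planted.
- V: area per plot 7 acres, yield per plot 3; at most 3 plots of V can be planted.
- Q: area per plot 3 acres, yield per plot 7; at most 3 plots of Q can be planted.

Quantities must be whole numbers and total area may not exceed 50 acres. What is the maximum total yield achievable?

Q has the best ratio (7/3); taking only Q gives at most 3×7 = 21 (stopped by the supply cap of 3).
Mixing does better — 4×Y and 3×Q: area 45 ≤ 50, yield 4·9 + 3·7 = 57.

57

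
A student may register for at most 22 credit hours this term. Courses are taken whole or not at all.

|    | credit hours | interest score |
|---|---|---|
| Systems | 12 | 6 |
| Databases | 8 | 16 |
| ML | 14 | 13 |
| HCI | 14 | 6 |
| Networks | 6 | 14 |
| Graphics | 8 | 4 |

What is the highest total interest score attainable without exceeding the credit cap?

Treat it as a binary knapsack problem.
Databases + Networks + Graphics: credit hours 8 + 6 + 8 = 22 ≤ 22, interest score 16 + 14 + 4 = 34.
Databases + ML: credit hours 8 + 14 = 22 ≤ 22, interest score 16 + 13 = 29.
Databases + Networks: credit hours 8 + 6 = 14 ≤ 22, interest score 16 + 14 = 30.
Best is Databases, Networks, and Graphics with total interest score 34.

34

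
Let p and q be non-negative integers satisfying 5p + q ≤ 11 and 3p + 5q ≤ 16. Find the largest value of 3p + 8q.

24

(p,q)=(0,3) is feasible, giving 24.
(p,q)=(1,2) is feasible, giving 19.
(p,q)=(0,2) is feasible, giving 16.
The best lattice point is (0,3), giving 24.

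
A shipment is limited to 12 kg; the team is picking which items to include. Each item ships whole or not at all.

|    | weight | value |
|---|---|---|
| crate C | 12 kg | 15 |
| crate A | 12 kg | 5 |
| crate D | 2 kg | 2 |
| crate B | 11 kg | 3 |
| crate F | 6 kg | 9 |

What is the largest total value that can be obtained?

15

Allowing fractional choices, the relaxed optimum would be about 16.5, but items are indivisible.
crate F: weight 6 ≤ 12, value 9.
crate C: weight 12 ≤ 12, value 15.
crate D + crate F: weight 2 + 6 = 8 ≤ 12, value 2 + 9 = 11.
Best is crate C with total value 15.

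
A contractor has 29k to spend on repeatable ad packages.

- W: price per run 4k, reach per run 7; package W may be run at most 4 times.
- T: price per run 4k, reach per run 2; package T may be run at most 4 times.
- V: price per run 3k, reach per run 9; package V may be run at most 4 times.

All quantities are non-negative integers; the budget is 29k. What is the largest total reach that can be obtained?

3×W, 1×T, and 4×V: price 28 ≤ 29, reach 3·7 + 1·2 + 4·9 = 59.
4×W and 4×V: price 28 ≤ 29, reach 4·7 + 4·9 = 64.
Best is 64.

64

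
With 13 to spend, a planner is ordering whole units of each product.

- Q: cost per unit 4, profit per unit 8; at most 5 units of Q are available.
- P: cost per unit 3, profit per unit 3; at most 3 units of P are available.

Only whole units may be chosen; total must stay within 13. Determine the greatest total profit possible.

24

2×Q and 1×P: cost 11 ≤ 13, profit 2·8 + 1·3 = 19.
3×Q: cost 12 ≤ 13, profit 3·8 = 24.
Best is 24.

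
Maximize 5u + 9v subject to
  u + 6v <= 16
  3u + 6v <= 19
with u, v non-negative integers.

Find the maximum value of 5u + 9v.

Relaxing integrality, the LP optimum is 31.67 at (u,v) = (6.33, 0), which is not an integer point.
(u,v)=(6,0) is feasible, giving 30.
(u,v)=(5,0) is feasible, giving 25.
No feasible integer point exceeds 30.

30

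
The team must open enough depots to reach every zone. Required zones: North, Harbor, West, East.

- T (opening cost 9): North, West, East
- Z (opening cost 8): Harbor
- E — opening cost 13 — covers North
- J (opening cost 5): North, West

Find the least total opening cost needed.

The greedy cost-per-new-zone heuristic would pick J, Z, and T for 22, but a cheaper cover exists.
Choose T and Z: together they cover North, Harbor, West, East — every zone.
Total opening cost: 9 + 8 = 17.
No cover costs less than 17.

17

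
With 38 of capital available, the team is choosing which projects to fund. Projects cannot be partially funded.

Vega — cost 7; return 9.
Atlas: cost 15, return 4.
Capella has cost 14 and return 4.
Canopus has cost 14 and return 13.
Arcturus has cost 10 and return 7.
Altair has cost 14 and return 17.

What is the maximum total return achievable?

Canopus + Arcturus + Altair: cost 14 + 10 + 14 = 38 ≤ 38, return 13 + 7 + 17 = 37.
Vega + Arcturus + Altair: cost 7 + 10 + 14 = 31 ≤ 38, return 9 + 7 + 17 = 33.
Vega + Canopus + Altair: cost 7 + 14 + 14 = 35 ≤ 38, return 9 + 13 + 17 = 39.
Best is Vega, Canopus, and Altair with total return 39.

39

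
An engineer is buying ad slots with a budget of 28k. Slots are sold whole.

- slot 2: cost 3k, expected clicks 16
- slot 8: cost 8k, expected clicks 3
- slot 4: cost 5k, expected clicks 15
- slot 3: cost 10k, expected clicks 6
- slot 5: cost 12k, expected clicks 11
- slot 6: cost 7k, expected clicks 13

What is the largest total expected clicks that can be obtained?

This is a 0-1 knapsack instance.
Take slot 2, slot 4, slot 5, and slot 6: cost 3 + 5 + 12 + 7 = 27 ≤ 28, expected clicks 16 + 15 + 11 + 13 = 55.
No other feasible combination does better.

55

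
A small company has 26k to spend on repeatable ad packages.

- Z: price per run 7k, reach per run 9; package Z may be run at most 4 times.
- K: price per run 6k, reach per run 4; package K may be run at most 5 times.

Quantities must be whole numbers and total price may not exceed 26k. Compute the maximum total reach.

Z has the best ratio (9/7); taking only Z gives at most 3×9 = 27 (stopped by the price limit).
Optimal: 3×Z: price 21 ≤ 26, reach 3·9 = 27.

27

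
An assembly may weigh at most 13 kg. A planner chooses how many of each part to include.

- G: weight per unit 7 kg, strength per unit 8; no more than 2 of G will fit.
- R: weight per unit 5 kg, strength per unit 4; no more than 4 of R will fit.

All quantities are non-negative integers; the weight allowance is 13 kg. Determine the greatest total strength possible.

1×G and 1×R: weight 12 ≤ 13, strength 1·8 + 1·4 = 12.
2×R: weight 10 ≤ 13, strength 2·4 = 8.
Best is 12.

12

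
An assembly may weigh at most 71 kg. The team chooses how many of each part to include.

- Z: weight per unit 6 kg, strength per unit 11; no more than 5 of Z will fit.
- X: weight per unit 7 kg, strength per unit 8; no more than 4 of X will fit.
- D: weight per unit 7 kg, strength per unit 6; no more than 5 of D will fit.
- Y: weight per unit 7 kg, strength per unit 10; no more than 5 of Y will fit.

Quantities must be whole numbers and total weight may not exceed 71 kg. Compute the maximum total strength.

105

Z has the best ratio (11/6); taking only Z gives at most 5×11 = 55 (stopped by the supply cap of 5).
Mixing does better — 5×Z and 5×Y: weight 65 ≤ 71, strength 5·11 + 5·10 = 105.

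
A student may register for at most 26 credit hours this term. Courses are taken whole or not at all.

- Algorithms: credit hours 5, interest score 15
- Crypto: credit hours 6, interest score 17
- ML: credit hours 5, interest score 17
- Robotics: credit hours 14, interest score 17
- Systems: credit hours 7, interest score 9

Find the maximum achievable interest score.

58

Take Algorithms, Crypto, ML, and Systems: credit hours 5 + 6 + 5 + 7 = 23 ≤ 26, interest score 15 + 17 + 17 + 9 = 58.
No other feasible combination does better.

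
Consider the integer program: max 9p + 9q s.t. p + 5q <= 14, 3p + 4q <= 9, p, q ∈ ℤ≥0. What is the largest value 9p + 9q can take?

(p,q)=(3,0): 1·3+5·0=3≤14, 3·3+4·0=9≤9, objective 27.
(p,q)=(2,0): 1·2+5·0=2≤14, 3·2+4·0=6≤9, objective 18.
The best lattice point is (3,0), giving 27.

27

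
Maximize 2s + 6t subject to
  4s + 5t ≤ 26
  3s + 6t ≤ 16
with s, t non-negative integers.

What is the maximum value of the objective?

(s,t)=(1,2): 4·1+5·2=14≤26, 3·1+6·2=15≤16, objective 14.
(s,t)=(0,2): 4·0+5·2=10≤26, 3·0+6·2=12≤16, objective 12.
(s,t)=(2,1): 4·2+5·1=13≤26, 3·2+6·1=12≤16, objective 10.
The best lattice point is (1,2), giving 14.

14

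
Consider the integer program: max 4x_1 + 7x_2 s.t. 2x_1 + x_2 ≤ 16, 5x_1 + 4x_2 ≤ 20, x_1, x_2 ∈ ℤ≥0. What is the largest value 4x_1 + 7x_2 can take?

35

(x_1,x_2)=(0,5): 2·0+1·5=5≤16, 5·0+4·5=20≤20, objective 35.
(x_1,x_2)=(0,4): 2·0+1·4=4≤16, 5·0+4·4=16≤20, objective 28.
No feasible integer point exceeds 35.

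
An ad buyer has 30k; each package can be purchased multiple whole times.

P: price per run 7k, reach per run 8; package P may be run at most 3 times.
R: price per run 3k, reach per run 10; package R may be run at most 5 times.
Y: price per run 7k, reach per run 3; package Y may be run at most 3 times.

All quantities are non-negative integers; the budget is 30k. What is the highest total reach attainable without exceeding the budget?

1×P, 5×R, and 1×Y: price 29 ≤ 30, reach 1·8 + 5·10 + 1·3 = 61.
2×P and 5×R: price 29 ≤ 30, reach 2·8 + 5·10 = 66.
Best is 66.

66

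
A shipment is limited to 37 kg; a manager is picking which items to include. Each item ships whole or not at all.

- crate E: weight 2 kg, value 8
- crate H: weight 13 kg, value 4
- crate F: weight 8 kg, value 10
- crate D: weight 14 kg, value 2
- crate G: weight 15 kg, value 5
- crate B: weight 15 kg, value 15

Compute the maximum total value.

Allowing fractional choices, the relaxed optimum would be about 37.0, but items are indivisible.
crate E + crate F + crate B: weight 2 + 8 + 15 = 25 ≤ 37, value 8 + 10 + 15 = 33.
crate H + crate F + crate B: weight 13 + 8 + 15 = 36 ≤ 37, value 4 + 10 + 15 = 29.
crate E + crate G + crate B: weight 2 + 15 + 15 = 32 ≤ 37, value 8 + 5 + 15 = 28.
Best is crate E, crate F, and crate B with total value 33.

33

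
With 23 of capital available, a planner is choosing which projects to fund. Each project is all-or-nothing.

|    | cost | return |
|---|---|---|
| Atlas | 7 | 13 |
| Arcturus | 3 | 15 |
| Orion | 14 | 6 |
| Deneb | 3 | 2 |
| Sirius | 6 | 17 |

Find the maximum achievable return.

47

Allowing fractional choices, the relaxed optimum would be about 48.7, but projects are indivisible.
Arcturus + Orion + Sirius: cost 3 + 14 + 6 = 23 ≤ 23, return 15 + 6 + 17 = 38.
Atlas + Arcturus + Deneb + Sirius: cost 7 + 3 + 3 + 6 = 19 ≤ 23, return 13 + 15 + 2 + 17 = 47.
Atlas + Arcturus + Sirius: cost 7 + 3 + 6 = 16 ≤ 23, return 13 + 15 + 17 = 45.
Best is Atlas, Arcturus, Deneb, and Sirius with total return 47.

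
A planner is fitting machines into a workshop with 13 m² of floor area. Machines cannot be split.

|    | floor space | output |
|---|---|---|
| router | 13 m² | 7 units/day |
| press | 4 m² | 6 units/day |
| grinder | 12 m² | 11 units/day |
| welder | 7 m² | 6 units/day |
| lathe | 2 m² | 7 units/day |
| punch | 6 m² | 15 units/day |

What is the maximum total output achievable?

28

lathe + punch: floor space 2 + 6 = 8 ≤ 13, output 7 + 15 = 22.
press + punch: floor space 4 + 6 = 10 ≤ 13, output 6 + 15 = 21.
press + lathe + punch: floor space 4 + 2 + 6 = 12 ≤ 13, output 6 + 7 + 15 = 28.
Best is press, lathe, and punch with total output 28.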